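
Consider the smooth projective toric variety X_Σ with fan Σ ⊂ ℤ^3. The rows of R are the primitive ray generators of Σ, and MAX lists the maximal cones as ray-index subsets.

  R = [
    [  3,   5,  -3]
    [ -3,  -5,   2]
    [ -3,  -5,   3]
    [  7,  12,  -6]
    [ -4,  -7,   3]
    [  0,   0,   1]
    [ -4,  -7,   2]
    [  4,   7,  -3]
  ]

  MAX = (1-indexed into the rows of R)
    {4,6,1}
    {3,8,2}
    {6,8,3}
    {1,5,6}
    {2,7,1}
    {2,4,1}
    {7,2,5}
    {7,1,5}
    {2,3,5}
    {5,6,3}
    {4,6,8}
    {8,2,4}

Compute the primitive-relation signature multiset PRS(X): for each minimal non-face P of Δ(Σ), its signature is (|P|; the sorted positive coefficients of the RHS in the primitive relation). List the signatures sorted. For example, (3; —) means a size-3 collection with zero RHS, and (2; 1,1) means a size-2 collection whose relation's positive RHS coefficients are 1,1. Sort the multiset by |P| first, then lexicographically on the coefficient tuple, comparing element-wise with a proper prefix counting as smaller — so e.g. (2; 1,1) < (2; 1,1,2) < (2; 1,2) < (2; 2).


Minimal non-faces — 11 found among 8 rays, 12 max cones:

  {1,3}:  v_{1} + v_{3} = 0  →  sig = (2; —)
  {5,8}:  v_{5} + v_{8} = 0  →  sig = (2; —)
  {1,8}:  v_{1} + v_{8} = v_{4}  →  sig = (2; 1)
  {2,6}:  v_{2} + v_{6} = v_{3}  →  sig = (2; 1)
  {3,4}:  v_{3} + v_{4} = v_{8}  →  sig = (2; 1)
  {4,5}:  v_{4} + v_{5} = v_{1}  →  sig = (2; 1)
  {6,7}:  v_{6} + v_{7} = v_{5}  →  sig = (2; 1)
  {3,7}:  v_{3} + v_{7} = v_{2} + v_{5}  →  sig = (2; 1,1)
  {7,8}:  v_{7} + v_{8} = v_{1} + v_{2}  →  sig = (2; 1,1)
  {4,7}:  v_{4} + v_{7} = 2·v_{1} + v_{2}  →  sig = (2; 1,2)
  {1,2,5}:  v_{1} + v_{2} + v_{5} = v_{7}  →  sig = (3; 1)

Hence PRS(X_Σ) =
[(2; —), (2; —), (2; 1), (2; 1), (2; 1), (2; 1), (2; 1), (2; 1,1), (2; 1,1), (2; 1,2), (3; 1)]


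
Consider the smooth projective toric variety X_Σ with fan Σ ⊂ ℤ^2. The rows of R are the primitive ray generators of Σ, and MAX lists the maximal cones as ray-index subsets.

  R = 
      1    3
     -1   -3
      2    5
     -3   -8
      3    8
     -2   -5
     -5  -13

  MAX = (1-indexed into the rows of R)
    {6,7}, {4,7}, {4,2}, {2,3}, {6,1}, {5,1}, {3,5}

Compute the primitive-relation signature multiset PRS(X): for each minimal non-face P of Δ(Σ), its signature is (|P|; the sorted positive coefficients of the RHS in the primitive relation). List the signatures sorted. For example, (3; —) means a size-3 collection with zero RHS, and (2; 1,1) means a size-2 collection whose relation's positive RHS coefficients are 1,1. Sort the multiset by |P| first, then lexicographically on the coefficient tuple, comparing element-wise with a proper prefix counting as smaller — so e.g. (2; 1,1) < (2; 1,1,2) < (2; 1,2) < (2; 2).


Primitive collections (14):

  P = {1,2}:  v_{1} + v_{2} = 0  ⟹  sig = (2; —)
  P = {3,6}:  v_{3} + v_{6} = 0  ⟹  sig = (2; —)
  P = {4,5}:  v_{4} + v_{5} = 0  ⟹  sig = (2; —)
  P = {1,3}:  v_{1} + v_{3} = v_{5}  ⟹  sig = (2; 1)
  P = {1,4}:  v_{1} + v_{4} = v_{6}  ⟹  sig = (2; 1)
  P = {2,5}:  v_{2} + v_{5} = v_{3}  ⟹  sig = (2; 1)
  P = {2,6}:  v_{2} + v_{6} = v_{4}  ⟹  sig = (2; 1)
  P = {3,4}:  v_{3} + v_{4} = v_{2}  ⟹  sig = (2; 1)
  P = {3,7}:  v_{3} + v_{7} = v_{4}  ⟹  sig = (2; 1)
  P = {4,6}:  v_{4} + v_{6} = v_{7}  ⟹  sig = (2; 1)
  P = {5,6}:  v_{5} + v_{6} = v_{1}  ⟹  sig = (2; 1)
  P = {5,7}:  v_{5} + v_{7} = v_{6}  ⟹  sig = (2; 1)
  P = {1,7}:  v_{1} + v_{7} = 2·v_{6}  ⟹  sig = (2; 2)
  P = {2,7}:  v_{2} + v_{7} = 2·v_{4}  ⟹  sig = (2; 2)

Sorted signature multiset PRS(X):
{ (2; —) ×3,  (2; 1) ×9,  (2; 2) ×2 }


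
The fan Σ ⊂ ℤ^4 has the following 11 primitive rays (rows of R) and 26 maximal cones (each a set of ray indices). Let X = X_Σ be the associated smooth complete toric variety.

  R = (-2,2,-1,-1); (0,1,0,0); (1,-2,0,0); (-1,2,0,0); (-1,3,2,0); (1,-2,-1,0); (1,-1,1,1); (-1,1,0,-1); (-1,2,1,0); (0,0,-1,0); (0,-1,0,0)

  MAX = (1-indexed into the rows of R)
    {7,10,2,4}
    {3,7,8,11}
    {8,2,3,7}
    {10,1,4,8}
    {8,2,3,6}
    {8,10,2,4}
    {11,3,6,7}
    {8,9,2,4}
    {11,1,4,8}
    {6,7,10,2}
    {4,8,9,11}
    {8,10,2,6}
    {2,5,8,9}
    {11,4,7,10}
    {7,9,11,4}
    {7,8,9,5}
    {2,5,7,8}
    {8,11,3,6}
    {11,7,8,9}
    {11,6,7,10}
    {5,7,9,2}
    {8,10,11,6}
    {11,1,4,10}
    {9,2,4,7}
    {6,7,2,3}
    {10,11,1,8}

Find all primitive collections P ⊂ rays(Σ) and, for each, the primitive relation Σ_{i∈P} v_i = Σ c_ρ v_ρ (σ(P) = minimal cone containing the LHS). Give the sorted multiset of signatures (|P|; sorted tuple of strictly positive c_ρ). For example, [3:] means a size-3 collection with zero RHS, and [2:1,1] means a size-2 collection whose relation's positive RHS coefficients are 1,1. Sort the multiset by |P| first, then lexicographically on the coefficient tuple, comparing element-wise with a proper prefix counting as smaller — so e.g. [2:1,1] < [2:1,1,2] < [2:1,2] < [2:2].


Σ has 23 primitive collections:

  P = {2,11}:  v_{2} + v_{11} = 0  so sig = [2:]
  P = {3,4}:  v_{3} + v_{4} = 0  so sig = [2:]
  P = {6,9}:  v_{6} + v_{9} = 0  so sig = [2:]
  P = {3,10}:  v_{3} + v_{10} = v_{6}  so sig = [2:1]
  P = {4,6}:  v_{4} + v_{6} = v_{10}  so sig = [2:1]
  P = {9,10}:  v_{9} + v_{10} = v_{4}  so sig = [2:1]
  P = {1,7}:  v_{1} + v_{7} = v_{4} + v_{11}  so sig = [2:1,1]
  P = {3,9}:  v_{3} + v_{9} = v_{7} + v_{8}  so sig = [2:1,1]
  P = {5,10}:  v_{5} + v_{10} = v_{2} + v_{9}  so sig = [2:1,1]
  P = {1,2}:  v_{1} + v_{2} = v_{4} + v_{8} + v_{10}  so sig = [2:1,1,1]
  P = {1,3}:  v_{1} + v_{3} = v_{8} + v_{10} + v_{11}  so sig = [2:1,1,1]
  P = {1,5}:  v_{1} + v_{5} = v_{4} + v_{8} + v_{9}  so sig = [2:1,1,1]
  P = {5,6}:  v_{5} + v_{6} = v_{2} + v_{7} + v_{8}  so sig = [2:1,1,1]
  P = {5,11}:  v_{5} + v_{11} = v_{7} + v_{8} + v_{9}  so sig = [2:1,1,1]
  P = {1,6}:  v_{1} + v_{6} = v_{8} + 2·v_{10} + v_{11}  so sig = [2:1,1,2]
  P = {1,9}:  v_{1} + v_{9} = 2·v_{4} + v_{8} + v_{11}  so sig = [2:1,1,2]
  P = {4,5}:  v_{4} + v_{5} = v_{2} + 2·v_{9}  so sig = [2:1,2]
  P = {3,5}:  v_{3} + v_{5} = v_{2} + 2·v_{7} + 2·v_{8}  so sig = [2:1,2,2]
  P = {7,8,10}:  v_{7} + v_{8} + v_{10} = 0  so sig = [3:]
  P = {4,7,8}:  v_{4} + v_{7} + v_{8} = v_{9}  so sig = [3:1]
  P = {6,7,8}:  v_{6} + v_{7} + v_{8} = v_{3}  so sig = [3:1]
  P = {2,7,8,9}:  v_{2} + v_{7} + v_{8} + v_{9} = v_{5}  so sig = [4:1]
  P = {4,8,10,11}:  v_{4} + v_{8} + v_{10} + v_{11} = v_{1}  so sig = [4:1]

Signatures (|P|; sorted positive RHS coefficients), sorted:
    [2:]
    [2:]
    [2:]
    [2:1]
    [2:1]
    [2:1]
    [2:1,1]
    [2:1,1]
    [2:1,1]
    [2:1,1,1]
    [2:1,1,1]
    [2:1,1,1]
    [2:1,1,1]
    [2:1,1,1]
    [2:1,1,2]
    [2:1,1,2]
    [2:1,2]
    [2:1,2,2]
    [3:]
    [3:1]
    [3:1]
    [4:1]
    [4:1]


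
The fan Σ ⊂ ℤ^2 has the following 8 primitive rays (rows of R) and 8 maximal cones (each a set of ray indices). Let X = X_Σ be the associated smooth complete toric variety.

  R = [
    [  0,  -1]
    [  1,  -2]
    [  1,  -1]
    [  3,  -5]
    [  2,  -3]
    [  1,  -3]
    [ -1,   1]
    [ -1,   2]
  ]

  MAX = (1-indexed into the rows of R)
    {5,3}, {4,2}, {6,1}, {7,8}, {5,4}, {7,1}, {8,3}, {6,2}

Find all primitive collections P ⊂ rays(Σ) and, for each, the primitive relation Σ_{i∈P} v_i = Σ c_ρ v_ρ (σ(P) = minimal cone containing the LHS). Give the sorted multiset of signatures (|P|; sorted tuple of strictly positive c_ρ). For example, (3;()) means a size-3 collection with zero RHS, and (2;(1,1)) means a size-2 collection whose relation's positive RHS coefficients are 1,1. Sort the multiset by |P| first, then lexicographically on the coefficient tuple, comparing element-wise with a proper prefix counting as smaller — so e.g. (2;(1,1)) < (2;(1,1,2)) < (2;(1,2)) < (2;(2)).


Σ has 20 primitive collections:

  • {2,8}:  v_{2} + v_{8} = 0  so sig = (2;())
  • {3,7}:  v_{3} + v_{7} = 0  so sig = (2;())
  • {1,2}:  v_{1} + v_{2} = v_{6}  so sig = (2;(1))
  • {1,3}:  v_{1} + v_{3} = v_{2}  so sig = (2;(1))
  • {1,8}:  v_{1} + v_{8} = v_{7}  so sig = (2;(1))
  • {2,3}:  v_{2} + v_{3} = v_{5}  so sig = (2;(1))
  • {2,5}:  v_{2} + v_{5} = v_{4}  so sig = (2;(1))
  • {2,7}:  v_{2} + v_{7} = v_{1}  so sig = (2;(1))
  • {4,8}:  v_{4} + v_{8} = v_{5}  so sig = (2;(1))
  • {5,7}:  v_{5} + v_{7} = v_{2}  so sig = (2;(1))
  • {5,8}:  v_{5} + v_{8} = v_{3}  so sig = (2;(1))
  • {6,8}:  v_{6} + v_{8} = v_{1}  so sig = (2;(1))
  • {1,5}:  v_{1} + v_{5} = 2·v_{2}  so sig = (2;(2))
  • {3,4}:  v_{3} + v_{4} = 2·v_{5}  so sig = (2;(2))
  • {3,6}:  v_{3} + v_{6} = 2·v_{2}  so sig = (2;(2))
  • {4,7}:  v_{4} + v_{7} = 2·v_{2}  so sig = (2;(2))
  • {6,7}:  v_{6} + v_{7} = 2·v_{1}  so sig = (2;(2))
  • {1,4}:  v_{1} + v_{4} = 3·v_{2}  so sig = (2;(3))
  • {5,6}:  v_{5} + v_{6} = 3·v_{2}  so sig = (2;(3))
  • {4,6}:  v_{4} + v_{6} = 4·v_{2}  so sig = (2;(4))

Signatures (|P|; sorted positive RHS coefficients), sorted:
[(2;()), (2;()), (2;(1)), (2;(1)), (2;(1)), (2;(1)), (2;(1)), (2;(1)), (2;(1)), (2;(1)), (2;(1)), (2;(1)), (2;(2)), (2;(2)), (2;(2)), (2;(2)), (2;(2)), (2;(3)), (2;(3)), (2;(4))]


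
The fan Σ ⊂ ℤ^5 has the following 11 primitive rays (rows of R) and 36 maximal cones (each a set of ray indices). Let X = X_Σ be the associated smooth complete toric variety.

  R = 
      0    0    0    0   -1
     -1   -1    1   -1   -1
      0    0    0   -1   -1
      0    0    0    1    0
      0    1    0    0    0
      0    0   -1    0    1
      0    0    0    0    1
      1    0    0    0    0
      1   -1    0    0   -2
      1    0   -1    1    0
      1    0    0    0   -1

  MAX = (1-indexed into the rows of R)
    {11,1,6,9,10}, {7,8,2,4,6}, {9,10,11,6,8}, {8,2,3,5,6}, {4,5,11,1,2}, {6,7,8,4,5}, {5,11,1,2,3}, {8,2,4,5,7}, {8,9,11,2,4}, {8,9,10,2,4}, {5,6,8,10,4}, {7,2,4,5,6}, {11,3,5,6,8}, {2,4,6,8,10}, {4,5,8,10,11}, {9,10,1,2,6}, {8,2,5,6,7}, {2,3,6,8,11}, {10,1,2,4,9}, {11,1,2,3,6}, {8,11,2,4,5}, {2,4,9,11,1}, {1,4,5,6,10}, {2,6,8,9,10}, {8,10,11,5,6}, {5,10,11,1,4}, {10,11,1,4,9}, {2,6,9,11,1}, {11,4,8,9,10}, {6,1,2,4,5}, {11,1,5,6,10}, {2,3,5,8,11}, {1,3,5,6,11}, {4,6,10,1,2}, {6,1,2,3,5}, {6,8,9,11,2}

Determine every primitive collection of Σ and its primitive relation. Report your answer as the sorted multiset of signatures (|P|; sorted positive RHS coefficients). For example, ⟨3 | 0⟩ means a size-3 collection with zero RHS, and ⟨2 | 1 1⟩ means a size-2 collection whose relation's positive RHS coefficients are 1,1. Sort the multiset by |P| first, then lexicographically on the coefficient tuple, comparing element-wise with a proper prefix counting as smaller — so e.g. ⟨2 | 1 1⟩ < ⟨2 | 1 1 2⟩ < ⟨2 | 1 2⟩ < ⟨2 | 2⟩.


The 16 primitive collections of Σ (r=11, n=5):

  P = {1,7}:  v_{1} + v_{7} = 0 ; sig = ⟨2 | 0⟩
  P = {1,8}:  v_{1} + v_{8} = v_{11} ; sig = ⟨2 | 1⟩
  P = {3,4}:  v_{3} + v_{4} = v_{1} ; sig = ⟨2 | 1⟩
  P = {7,11}:  v_{7} + v_{11} = v_{8} ; sig = ⟨2 | 1⟩
  P = {5,9}:  v_{5} + v_{9} = v_{1} + v_{11} ; sig = ⟨2 | 1 1⟩
  P = {3,10}:  v_{3} + v_{10} = v_{1} + v_{6} + v_{11} ; sig = ⟨2 | 1 1 1⟩
  P = {7,9}:  v_{7} + v_{9} = v_{2} + v_{8} + v_{10} ; sig = ⟨2 | 1 1 1⟩
  P = {7,10}:  v_{7} + v_{10} = v_{4} + v_{6} + v_{8} ; sig = ⟨2 | 1 1 1⟩
  P = {3,7}:  v_{3} + v_{7} = v_{2} + v_{5} + v_{6} + v_{8} ; sig = ⟨2 | 1 1 1 1⟩
  P = {3,9}:  v_{3} + v_{9} = v_{1} + v_{2} + v_{6} + 2·v_{11} ; sig = ⟨2 | 1 1 1 2⟩
  P = {2,5,10}:  v_{2} + v_{5} + v_{10} = v_{1} ; sig = ⟨3 | 1⟩
  P = {2,10,11}:  v_{2} + v_{10} + v_{11} = v_{9} ; sig = ⟨3 | 1⟩
  P = {4,6,11}:  v_{4} + v_{6} + v_{11} = v_{10} ; sig = ⟨3 | 1⟩
  P = {4,6,9}:  v_{4} + v_{6} + v_{9} = v_{2} + 2·v_{10} ; sig = ⟨3 | 1 2⟩
  P = {2,5,6,11}:  v_{2} + v_{5} + v_{6} + v_{11} = v_{3} ; sig = ⟨4 | 1⟩
  P = {2,4,5,6,8}:  v_{2} + v_{4} + v_{5} + v_{6} + v_{8} = 0 ; sig = ⟨5 | 0⟩

Signatures (|P|; sorted positive RHS coefficients), sorted:
    ⟨2 | 0⟩
    ⟨2 | 1⟩
    ⟨2 | 1⟩
    ⟨2 | 1⟩
    ⟨2 | 1 1⟩
    ⟨2 | 1 1 1⟩
    ⟨2 | 1 1 1⟩
    ⟨2 | 1 1 1⟩
    ⟨2 | 1 1 1 1⟩
    ⟨2 | 1 1 1 2⟩
    ⟨3 | 1⟩
    ⟨3 | 1⟩
    ⟨3 | 1⟩
    ⟨3 | 1 2⟩
    ⟨4 | 1⟩
    ⟨5 | 0⟩


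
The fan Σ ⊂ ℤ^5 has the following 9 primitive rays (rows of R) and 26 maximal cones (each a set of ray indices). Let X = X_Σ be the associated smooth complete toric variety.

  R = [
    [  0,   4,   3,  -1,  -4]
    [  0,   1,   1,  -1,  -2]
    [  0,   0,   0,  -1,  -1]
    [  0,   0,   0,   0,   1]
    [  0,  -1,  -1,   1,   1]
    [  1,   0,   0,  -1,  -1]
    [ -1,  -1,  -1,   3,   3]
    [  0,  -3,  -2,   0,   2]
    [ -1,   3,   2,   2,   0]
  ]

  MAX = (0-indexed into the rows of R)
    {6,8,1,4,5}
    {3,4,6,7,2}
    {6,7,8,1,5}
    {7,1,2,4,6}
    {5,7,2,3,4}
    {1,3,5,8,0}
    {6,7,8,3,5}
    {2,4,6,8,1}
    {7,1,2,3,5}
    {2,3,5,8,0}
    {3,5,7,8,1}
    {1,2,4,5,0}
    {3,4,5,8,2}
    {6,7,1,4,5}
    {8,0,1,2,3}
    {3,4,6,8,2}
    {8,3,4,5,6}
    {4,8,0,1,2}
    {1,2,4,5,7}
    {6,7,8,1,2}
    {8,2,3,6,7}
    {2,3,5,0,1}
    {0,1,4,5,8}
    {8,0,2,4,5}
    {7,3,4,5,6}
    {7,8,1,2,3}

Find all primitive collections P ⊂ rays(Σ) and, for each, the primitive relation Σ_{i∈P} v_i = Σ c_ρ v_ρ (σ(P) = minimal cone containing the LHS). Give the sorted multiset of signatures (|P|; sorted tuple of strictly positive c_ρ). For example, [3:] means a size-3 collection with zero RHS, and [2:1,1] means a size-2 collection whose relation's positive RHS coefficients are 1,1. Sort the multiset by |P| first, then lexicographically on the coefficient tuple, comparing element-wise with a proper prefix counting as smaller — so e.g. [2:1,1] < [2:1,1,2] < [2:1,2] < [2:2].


Σ has 9 primitive collections:

  P = {0,7}:  v_{0} + v_{7} = v_{1}  ⟹  sig = [2:1]
  P = {0,6}:  v_{0} + v_{6} = v_{1} + v_{4} + v_{8}  ⟹  sig = [2:1,1,1]
  P = {1,3,4}:  v_{1} + v_{3} + v_{4} = 0  ⟹  sig = [3:]
  P = {2,5,6}:  v_{2} + v_{5} + v_{6} = v_{4}  ⟹  sig = [3:1]
  P = {4,7,8}:  v_{4} + v_{7} + v_{8} = v_{6}  ⟹  sig = [3:1]
  P = {1,3,6}:  v_{1} + v_{3} + v_{6} = v_{7} + v_{8}  ⟹  sig = [3:1,1]
  P = {0,3,4}:  v_{0} + v_{3} + v_{4} = v_{2} + v_{5} + v_{8}  ⟹  sig = [3:1,1,1]
  P = {2,5,7,8}:  v_{2} + v_{5} + v_{7} + v_{8} = 0  ⟹  sig = [4:]
  P = {1,2,5,8}:  v_{1} + v_{2} + v_{5} + v_{8} = v_{0}  ⟹  sig = [4:1]

Hence PRS(X_Σ) =
    |P|=2: 2 collections, coeffs (1), (1,1,1)
    |P|=3: 5 collections, coeffs (), (1), (1), (1,1), (1,1,1)
    |P|=4: 2 collections, coeffs (), (1)


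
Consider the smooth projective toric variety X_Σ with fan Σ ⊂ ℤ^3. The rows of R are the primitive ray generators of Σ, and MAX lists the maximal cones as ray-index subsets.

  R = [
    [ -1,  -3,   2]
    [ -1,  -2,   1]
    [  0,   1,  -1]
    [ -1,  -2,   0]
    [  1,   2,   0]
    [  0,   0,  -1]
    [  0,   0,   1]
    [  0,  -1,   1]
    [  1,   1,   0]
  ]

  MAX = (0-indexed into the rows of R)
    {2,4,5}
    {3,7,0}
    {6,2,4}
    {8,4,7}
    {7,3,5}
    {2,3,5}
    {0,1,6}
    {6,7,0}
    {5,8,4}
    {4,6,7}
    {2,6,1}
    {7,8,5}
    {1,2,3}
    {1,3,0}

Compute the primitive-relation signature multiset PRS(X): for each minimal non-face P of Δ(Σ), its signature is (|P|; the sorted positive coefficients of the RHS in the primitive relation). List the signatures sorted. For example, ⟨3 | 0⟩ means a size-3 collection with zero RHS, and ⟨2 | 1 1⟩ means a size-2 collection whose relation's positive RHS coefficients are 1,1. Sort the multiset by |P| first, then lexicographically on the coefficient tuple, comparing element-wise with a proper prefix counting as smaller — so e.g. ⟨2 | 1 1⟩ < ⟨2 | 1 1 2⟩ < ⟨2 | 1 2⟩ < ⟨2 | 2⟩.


Primitive collections (16):

  P={2,7}:  v_{2} + v_{7} = 0  →  sig = ⟨2 | 0⟩
  P={3,4}:  v_{3} + v_{4} = 0  →  sig = ⟨2 | 0⟩
  P={5,6}:  v_{5} + v_{6} = 0  →  sig = ⟨2 | 0⟩
  P={0,2}:  v_{0} + v_{2} = v_{1}  →  sig = ⟨2 | 1⟩
  P={1,4}:  v_{1} + v_{4} = v_{6}  →  sig = ⟨2 | 1⟩
  P={1,5}:  v_{1} + v_{5} = v_{3}  →  sig = ⟨2 | 1⟩
  P={1,7}:  v_{1} + v_{7} = v_{0}  →  sig = ⟨2 | 1⟩
  P={1,8}:  v_{1} + v_{8} = v_{7}  →  sig = ⟨2 | 1⟩
  P={3,6}:  v_{3} + v_{6} = v_{1}  →  sig = ⟨2 | 1⟩
  P={0,4}:  v_{0} + v_{4} = v_{6} + v_{7}  →  sig = ⟨2 | 1 1⟩
  P={0,5}:  v_{0} + v_{5} = v_{3} + v_{7}  →  sig = ⟨2 | 1 1⟩
  P={2,8}:  v_{2} + v_{8} = v_{4} + v_{5}  →  sig = ⟨2 | 1 1⟩
  P={3,8}:  v_{3} + v_{8} = v_{5} + v_{7}  →  sig = ⟨2 | 1 1⟩
  P={6,8}:  v_{6} + v_{8} = v_{4} + v_{7}  →  sig = ⟨2 | 1 1⟩
  P={0,8}:  v_{0} + v_{8} = 2·v_{7}  →  sig = ⟨2 | 2⟩
  P={4,5,7}:  v_{4} + v_{5} + v_{7} = v_{8}  →  sig = ⟨3 | 1⟩

so the primitive-relation signature multiset is
    ⟨2 | 0⟩
    ⟨2 | 0⟩
    ⟨2 | 0⟩
    ⟨2 | 1⟩
    ⟨2 | 1⟩
    ⟨2 | 1⟩
    ⟨2 | 1⟩
    ⟨2 | 1⟩
    ⟨2 | 1⟩
    ⟨2 | 1 1⟩
    ⟨2 | 1 1⟩
    ⟨2 | 1 1⟩
    ⟨2 | 1 1⟩
    ⟨2 | 1 1⟩
    ⟨2 | 2⟩
    ⟨3 | 1⟩


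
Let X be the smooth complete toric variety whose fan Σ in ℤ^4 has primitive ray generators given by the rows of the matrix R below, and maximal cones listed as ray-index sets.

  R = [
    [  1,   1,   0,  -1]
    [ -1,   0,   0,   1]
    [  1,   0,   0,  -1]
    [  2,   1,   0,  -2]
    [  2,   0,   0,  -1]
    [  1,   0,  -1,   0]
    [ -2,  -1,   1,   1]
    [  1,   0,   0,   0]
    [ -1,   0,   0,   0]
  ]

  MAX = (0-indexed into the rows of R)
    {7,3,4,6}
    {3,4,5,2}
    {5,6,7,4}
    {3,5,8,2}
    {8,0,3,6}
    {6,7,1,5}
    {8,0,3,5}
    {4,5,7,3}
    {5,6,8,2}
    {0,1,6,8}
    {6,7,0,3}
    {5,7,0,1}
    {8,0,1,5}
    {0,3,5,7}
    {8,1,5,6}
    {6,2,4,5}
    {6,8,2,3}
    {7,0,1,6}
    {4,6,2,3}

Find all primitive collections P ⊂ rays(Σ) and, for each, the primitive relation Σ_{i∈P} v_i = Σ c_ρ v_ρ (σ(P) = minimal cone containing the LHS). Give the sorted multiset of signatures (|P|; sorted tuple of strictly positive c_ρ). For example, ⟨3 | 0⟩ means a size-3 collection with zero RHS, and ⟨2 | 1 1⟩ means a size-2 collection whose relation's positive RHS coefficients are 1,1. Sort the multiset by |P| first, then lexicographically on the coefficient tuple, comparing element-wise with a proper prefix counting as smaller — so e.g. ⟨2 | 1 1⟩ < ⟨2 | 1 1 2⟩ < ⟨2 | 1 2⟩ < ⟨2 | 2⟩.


The 10 primitive collections of Σ (r=9, n=4):

  {1,2}:  v_{1} + v_{2} = 0 — sig = ⟨2 | 0⟩
  {7,8}:  v_{7} + v_{8} = 0 — sig = ⟨2 | 0⟩
  {0,2}:  v_{0} + v_{2} = v_{3} — sig = ⟨2 | 1⟩
  {1,3}:  v_{1} + v_{3} = v_{0} — sig = ⟨2 | 1⟩
  {1,4}:  v_{1} + v_{4} = v_{7} — sig = ⟨2 | 1⟩
  {2,7}:  v_{2} + v_{7} = v_{4} — sig = ⟨2 | 1⟩
  {4,8}:  v_{4} + v_{8} = v_{2} — sig = ⟨2 | 1⟩
  {0,4}:  v_{0} + v_{4} = v_{3} + v_{7} — sig = ⟨2 | 1 1⟩
  {0,5,6}:  v_{0} + v_{5} + v_{6} = 0 — sig = ⟨3 | 0⟩
  {3,5,6}:  v_{3} + v_{5} + v_{6} = v_{2} — sig = ⟨3 | 1⟩

Signatures (|P|; sorted positive RHS coefficients), sorted:
[⟨2 | 0⟩, ⟨2 | 0⟩, ⟨2 | 1⟩, ⟨2 | 1⟩, ⟨2 | 1⟩, ⟨2 | 1⟩, ⟨2 | 1⟩, ⟨2 | 1 1⟩, ⟨3 | 0⟩, ⟨3 | 1⟩]


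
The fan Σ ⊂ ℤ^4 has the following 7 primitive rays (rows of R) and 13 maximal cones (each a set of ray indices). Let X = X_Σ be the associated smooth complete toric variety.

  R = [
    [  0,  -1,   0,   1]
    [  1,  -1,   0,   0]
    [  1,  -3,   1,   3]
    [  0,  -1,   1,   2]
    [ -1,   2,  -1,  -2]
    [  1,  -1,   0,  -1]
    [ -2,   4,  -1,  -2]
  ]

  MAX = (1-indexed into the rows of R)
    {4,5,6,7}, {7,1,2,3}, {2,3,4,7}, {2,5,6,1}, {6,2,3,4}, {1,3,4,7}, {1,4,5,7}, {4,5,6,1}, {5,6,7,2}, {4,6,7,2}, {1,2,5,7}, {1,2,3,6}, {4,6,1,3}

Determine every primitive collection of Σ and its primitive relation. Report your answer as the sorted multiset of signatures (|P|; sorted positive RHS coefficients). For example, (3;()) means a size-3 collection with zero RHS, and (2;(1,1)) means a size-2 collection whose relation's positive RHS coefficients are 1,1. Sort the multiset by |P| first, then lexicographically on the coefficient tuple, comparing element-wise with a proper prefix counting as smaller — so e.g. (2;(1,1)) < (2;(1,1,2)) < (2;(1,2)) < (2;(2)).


Primitive collections (5):

  P={3,5}:  v_{3} + v_{5} = v_{1} — sig = (2;(1))
  P={2,4,5}:  v_{2} + v_{4} + v_{5} = 0 — sig = (3;())
  P={3,6,7}:  v_{3} + v_{6} + v_{7} = 0 — sig = (3;())
  P={1,2,4}:  v_{1} + v_{2} + v_{4} = v_{3} — sig = (3;(1))
  P={1,6,7}:  v_{1} + v_{6} + v_{7} = v_{5} — sig = (3;(1))

Hence PRS(X_Σ) =
    |P|=2: 1 collection, coeffs (1)
    |P|=3: 4 collections, coeffs (), (), (1), (1)


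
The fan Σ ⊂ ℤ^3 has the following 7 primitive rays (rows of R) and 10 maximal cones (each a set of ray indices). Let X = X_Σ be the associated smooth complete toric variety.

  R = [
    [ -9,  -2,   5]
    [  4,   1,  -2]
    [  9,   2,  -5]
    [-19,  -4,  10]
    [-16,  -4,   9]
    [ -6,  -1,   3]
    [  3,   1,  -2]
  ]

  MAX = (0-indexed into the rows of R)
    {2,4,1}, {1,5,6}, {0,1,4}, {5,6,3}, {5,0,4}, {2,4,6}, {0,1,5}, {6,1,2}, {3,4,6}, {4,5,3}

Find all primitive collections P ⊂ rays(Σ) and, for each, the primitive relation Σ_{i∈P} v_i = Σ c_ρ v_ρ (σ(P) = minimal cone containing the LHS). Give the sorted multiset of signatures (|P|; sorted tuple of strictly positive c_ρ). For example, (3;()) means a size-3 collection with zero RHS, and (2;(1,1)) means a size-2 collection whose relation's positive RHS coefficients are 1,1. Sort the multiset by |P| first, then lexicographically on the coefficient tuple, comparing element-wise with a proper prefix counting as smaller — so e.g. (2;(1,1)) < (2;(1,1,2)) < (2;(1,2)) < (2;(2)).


Σ has 9 primitive collections:

  • {0,2}:  v_{0} + v_{2} = 0  ⇒ sig = (2;())
  • {0,6}:  v_{0} + v_{6} = v_{5}  ⇒ sig = (2;(1))
  • {2,5}:  v_{2} + v_{5} = v_{6}  ⇒ sig = (2;(1))
  • {1,3}:  v_{1} + v_{3} = v_{0} + v_{5}  ⇒ sig = (2;(1,1))
  • {0,3}:  v_{0} + v_{3} = v_{4} + 2·v_{5}  ⇒ sig = (2;(1,2))
  • {2,3}:  v_{2} + v_{3} = v_{4} + 2·v_{6}  ⇒ sig = (2;(1,2))
  • {1,4,6}:  v_{1} + v_{4} + v_{6} = v_{0}  ⇒ sig = (3;(1))
  • {4,5,6}:  v_{4} + v_{5} + v_{6} = v_{3}  ⇒ sig = (3;(1))
  • {1,4,5}:  v_{1} + v_{4} + v_{5} = 2·v_{0}  ⇒ sig = (3;(2))

so the primitive-relation signature multiset is
    |P|=2: 6 collections, coeffs (), (1), (1), (1,1), (1,2), (1,2)
    |P|=3: 3 collections, coeffs (1), (1), (2)


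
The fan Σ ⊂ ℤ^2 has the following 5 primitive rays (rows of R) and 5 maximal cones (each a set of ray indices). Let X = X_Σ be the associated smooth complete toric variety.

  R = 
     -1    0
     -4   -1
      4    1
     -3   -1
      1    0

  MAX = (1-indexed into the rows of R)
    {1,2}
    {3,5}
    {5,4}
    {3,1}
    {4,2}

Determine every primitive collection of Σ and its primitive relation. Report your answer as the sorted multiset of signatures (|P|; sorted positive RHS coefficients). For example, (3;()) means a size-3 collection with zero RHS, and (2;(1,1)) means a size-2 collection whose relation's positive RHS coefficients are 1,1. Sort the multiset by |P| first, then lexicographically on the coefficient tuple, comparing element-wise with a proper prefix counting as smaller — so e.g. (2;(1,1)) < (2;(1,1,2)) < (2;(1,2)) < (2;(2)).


5 collections generate NE(X_Σ); each relation:

  P = {1,5}:  v_{1} + v_{5} = 0 ; sig = (2;())
  P = {2,3}:  v_{2} + v_{3} = 0 ; sig = (2;())
  P = {1,4}:  v_{1} + v_{4} = v_{2} ; sig = (2;(1))
  P = {2,5}:  v_{2} + v_{5} = v_{4} ; sig = (2;(1))
  P = {3,4}:  v_{3} + v_{4} = v_{5} ; sig = (2;(1))

Hence PRS(X_Σ) =
    (2;())
    (2;())
    (2;(1))
    (2;(1))
    (2;(1))


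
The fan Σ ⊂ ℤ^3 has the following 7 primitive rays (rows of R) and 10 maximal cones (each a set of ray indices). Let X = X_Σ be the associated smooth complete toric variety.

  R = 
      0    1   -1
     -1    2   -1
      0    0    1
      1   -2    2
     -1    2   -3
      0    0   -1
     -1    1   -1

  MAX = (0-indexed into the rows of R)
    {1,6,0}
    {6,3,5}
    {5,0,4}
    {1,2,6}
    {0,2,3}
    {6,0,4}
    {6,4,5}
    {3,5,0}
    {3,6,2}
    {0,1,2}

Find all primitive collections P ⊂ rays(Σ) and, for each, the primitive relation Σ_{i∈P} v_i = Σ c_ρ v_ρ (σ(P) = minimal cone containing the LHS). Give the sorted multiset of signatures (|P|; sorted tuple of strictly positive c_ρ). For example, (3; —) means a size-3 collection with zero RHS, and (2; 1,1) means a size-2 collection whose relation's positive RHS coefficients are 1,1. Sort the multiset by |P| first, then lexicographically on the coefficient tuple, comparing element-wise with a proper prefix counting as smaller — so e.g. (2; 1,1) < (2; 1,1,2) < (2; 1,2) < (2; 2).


|primitive collections| = 9. Relations:

  • {2,5}:  v_{2} + v_{5} = 0 ; sig = (2; —)
  • {1,3}:  v_{1} + v_{3} = v_{2} ; sig = (2; 1)
  • {3,4}:  v_{3} + v_{4} = v_{5} ; sig = (2; 1)
  • {1,5}:  v_{1} + v_{5} = v_{0} + v_{6} ; sig = (2; 1,1)
  • {2,4}:  v_{2} + v_{4} = v_{0} + v_{6} ; sig = (2; 1,1)
  • {1,4}:  v_{1} + v_{4} = 2·v_{0} + 2·v_{6} ; sig = (2; 2,2)
  • {0,3,6}:  v_{0} + v_{3} + v_{6} = 0 ; sig = (3; —)
  • {0,2,6}:  v_{0} + v_{2} + v_{6} = v_{1} ; sig = (3; 1)
  • {0,5,6}:  v_{0} + v_{5} + v_{6} = v_{4} ; sig = (3; 1)

Hence PRS(X_Σ) =
    (2; —)
    (2; 1)
    (2; 1)
    (2; 1,1)
    (2; 1,1)
    (2; 2,2)
    (3; —)
    (3; 1)
    (3; 1)


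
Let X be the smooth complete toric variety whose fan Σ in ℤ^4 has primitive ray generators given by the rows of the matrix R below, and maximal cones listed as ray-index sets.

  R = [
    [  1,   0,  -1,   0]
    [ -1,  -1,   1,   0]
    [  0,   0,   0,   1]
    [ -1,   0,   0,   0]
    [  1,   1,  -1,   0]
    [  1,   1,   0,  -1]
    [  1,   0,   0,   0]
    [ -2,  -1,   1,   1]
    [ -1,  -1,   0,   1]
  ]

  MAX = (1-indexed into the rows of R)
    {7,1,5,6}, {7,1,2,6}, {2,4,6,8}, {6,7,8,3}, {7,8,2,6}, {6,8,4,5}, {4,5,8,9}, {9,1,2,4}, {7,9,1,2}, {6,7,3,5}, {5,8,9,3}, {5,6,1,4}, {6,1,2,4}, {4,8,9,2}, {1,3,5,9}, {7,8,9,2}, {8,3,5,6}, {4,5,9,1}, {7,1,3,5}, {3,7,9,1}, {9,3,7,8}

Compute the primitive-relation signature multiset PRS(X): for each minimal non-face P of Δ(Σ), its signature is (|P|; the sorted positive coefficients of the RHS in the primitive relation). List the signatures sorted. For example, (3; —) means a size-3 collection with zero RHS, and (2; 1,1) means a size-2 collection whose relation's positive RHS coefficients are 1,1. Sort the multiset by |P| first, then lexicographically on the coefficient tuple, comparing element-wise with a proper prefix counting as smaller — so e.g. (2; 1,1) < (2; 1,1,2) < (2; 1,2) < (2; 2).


Minimal non-faces — 9 found among 9 rays, 21 max cones:

  P = {2,5}:  v_{2} + v_{5} = 0  ⇒ sig = (2; —)
  P = {4,7}:  v_{4} + v_{7} = 0  ⇒ sig = (2; —)
  P = {6,9}:  v_{6} + v_{9} = 0  ⇒ sig = (2; —)
  P = {1,8}:  v_{1} + v_{8} = v_{9}  ⇒ sig = (2; 1)
  P = {2,3}:  v_{2} + v_{3} = v_{7} + v_{8}  ⇒ sig = (2; 1,1)
  P = {3,4}:  v_{3} + v_{4} = v_{5} + v_{8}  ⇒ sig = (2; 1,1)
  P = {5,7,8}:  v_{5} + v_{7} + v_{8} = v_{3}  ⇒ sig = (3; 1)
  P = {1,3,6}:  v_{1} + v_{3} + v_{6} = v_{5} + v_{7}  ⇒ sig = (3; 1,1)
  P = {5,7,9}:  v_{5} + v_{7} + v_{9} = v_{1} + v_{3}  ⇒ sig = (3; 1,1)

so the primitive-relation signature multiset is
[(2; —), (2; —), (2; —), (2; 1), (2; 1,1), (2; 1,1), (3; 1), (3; 1,1), (3; 1,1)]


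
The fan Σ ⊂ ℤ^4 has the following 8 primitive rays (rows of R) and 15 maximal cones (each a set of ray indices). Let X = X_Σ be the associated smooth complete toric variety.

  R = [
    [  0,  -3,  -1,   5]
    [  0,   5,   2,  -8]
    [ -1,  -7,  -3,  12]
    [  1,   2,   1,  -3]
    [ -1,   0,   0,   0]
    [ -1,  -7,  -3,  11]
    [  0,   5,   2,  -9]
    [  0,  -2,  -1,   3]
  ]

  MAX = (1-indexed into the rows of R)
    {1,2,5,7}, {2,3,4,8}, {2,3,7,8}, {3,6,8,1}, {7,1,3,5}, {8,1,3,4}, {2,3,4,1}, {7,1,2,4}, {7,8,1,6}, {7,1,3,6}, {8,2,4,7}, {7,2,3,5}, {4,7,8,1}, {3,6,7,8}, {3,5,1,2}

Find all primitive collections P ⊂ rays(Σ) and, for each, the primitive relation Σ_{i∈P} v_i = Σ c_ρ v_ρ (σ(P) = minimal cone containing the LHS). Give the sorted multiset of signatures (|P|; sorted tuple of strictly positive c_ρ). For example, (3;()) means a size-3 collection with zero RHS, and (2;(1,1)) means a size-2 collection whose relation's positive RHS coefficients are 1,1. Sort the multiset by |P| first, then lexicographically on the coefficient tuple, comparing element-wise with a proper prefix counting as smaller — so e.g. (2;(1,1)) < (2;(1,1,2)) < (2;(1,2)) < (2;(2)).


9 minimal non-faces of Δ(Σ) (on 8 rays):

  • {2,6}:  v_{2} + v_{6} = v_{3} + v_{7} — sig = (2;(1,1))
  • {4,5}:  v_{4} + v_{5} = v_{1} + v_{2} — sig = (2;(1,1))
  • {4,6}:  v_{4} + v_{6} = v_{1} + v_{8} — sig = (2;(1,1))
  • {5,8}:  v_{5} + v_{8} = v_{3} + v_{7} — sig = (2;(1,1))
  • {5,6}:  v_{5} + v_{6} = v_{1} + 2·v_{3} + 2·v_{7} — sig = (2;(1,2,2))
  • {1,2,8}:  v_{1} + v_{2} + v_{8} = 0 — sig = (3;())
  • {3,4,7}:  v_{3} + v_{4} + v_{7} = 0 — sig = (3;())
  • {1,2,3,7}:  v_{1} + v_{2} + v_{3} + v_{7} = v_{5} — sig = (4;(1))
  • {1,3,7,8}:  v_{1} + v_{3} + v_{7} + v_{8} = v_{6} — sig = (4;(1))

Signatures (|P|; sorted positive RHS coefficients), sorted:
{ (2;(1,1)) ×4,  (2;(1,2,2)),  (3;()) ×2,  (4;(1)) ×2 }


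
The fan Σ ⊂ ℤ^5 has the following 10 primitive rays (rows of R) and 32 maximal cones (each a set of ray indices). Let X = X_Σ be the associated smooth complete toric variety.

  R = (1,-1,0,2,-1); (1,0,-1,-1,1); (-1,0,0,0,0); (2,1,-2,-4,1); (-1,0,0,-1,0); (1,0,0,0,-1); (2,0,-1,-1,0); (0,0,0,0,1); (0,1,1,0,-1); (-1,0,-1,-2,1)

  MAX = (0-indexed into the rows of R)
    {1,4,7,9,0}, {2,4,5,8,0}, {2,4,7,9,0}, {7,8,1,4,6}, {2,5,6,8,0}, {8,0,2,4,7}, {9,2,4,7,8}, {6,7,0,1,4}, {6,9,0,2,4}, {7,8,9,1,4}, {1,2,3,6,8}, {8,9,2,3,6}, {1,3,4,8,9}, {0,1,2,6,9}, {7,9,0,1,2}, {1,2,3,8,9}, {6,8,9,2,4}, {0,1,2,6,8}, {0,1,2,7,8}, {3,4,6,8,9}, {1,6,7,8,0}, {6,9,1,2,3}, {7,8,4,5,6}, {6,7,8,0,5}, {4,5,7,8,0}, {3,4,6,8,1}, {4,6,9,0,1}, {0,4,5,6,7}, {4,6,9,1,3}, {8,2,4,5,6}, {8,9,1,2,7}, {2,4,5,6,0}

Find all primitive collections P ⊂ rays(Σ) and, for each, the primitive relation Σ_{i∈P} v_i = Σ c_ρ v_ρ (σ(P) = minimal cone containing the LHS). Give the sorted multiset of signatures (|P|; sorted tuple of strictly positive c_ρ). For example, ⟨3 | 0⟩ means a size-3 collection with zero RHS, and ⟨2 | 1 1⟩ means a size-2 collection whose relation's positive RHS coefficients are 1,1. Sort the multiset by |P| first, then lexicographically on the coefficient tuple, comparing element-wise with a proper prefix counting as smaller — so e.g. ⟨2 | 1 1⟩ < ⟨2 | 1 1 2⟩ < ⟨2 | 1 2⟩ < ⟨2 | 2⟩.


14 collections generate NE(X_Σ); each relation:

  • {1,5}:  v_{1} + v_{5} = v_{6}  so sig = ⟨2 | 1⟩
  • {5,9}:  v_{5} + v_{9} = v_{2} + v_{4} + v_{6}  so sig = ⟨2 | 1 1 1⟩
  • {3,5}:  v_{3} + v_{5} = 2·v_{6} + v_{8} + v_{9}  so sig = ⟨2 | 1 1 2⟩
  • {3,7}:  v_{3} + v_{7} = 3·v_{1} + v_{4} + v_{8}  so sig = ⟨2 | 1 1 3⟩
  • {0,3}:  v_{0} + v_{3} = v_{2} + 2·v_{6}  so sig = ⟨2 | 1 2⟩
  • {2,5,7}:  v_{2} + v_{5} + v_{7} = 0  so sig = ⟨3 | 0⟩
  • {1,2,4}:  v_{1} + v_{2} + v_{4} = v_{9}  so sig = ⟨3 | 1⟩
  • {2,6,7}:  v_{2} + v_{6} + v_{7} = v_{1}  so sig = ⟨3 | 1⟩
  • {0,8,9}:  v_{0} + v_{8} + v_{9} = v_{2} + v_{5}  so sig = ⟨3 | 1 1⟩
  • {2,3,4}:  v_{2} + v_{3} + v_{4} = v_{6} + v_{8} + 2·v_{9}  so sig = ⟨3 | 1 1 2⟩
  • {6,7,9}:  v_{6} + v_{7} + v_{9} = 2·v_{1} + v_{4}  so sig = ⟨3 | 1 2⟩
  • {0,1,4,8}:  v_{0} + v_{1} + v_{4} + v_{8} = v_{5}  so sig = ⟨4 | 1⟩
  • {1,6,8,9}:  v_{1} + v_{6} + v_{8} + v_{9} = v_{3}  so sig = ⟨4 | 1⟩
  • {0,4,6,8}:  v_{0} + v_{4} + v_{6} + v_{8} = 2·v_{5}  so sig = ⟨4 | 2⟩

so the primitive-relation signature multiset is
[⟨2 | 1⟩, ⟨2 | 1 1 1⟩, ⟨2 | 1 1 2⟩, ⟨2 | 1 1 3⟩, ⟨2 | 1 2⟩, ⟨3 | 0⟩, ⟨3 | 1⟩, ⟨3 | 1⟩, ⟨3 | 1 1⟩, ⟨3 | 1 1 2⟩, ⟨3 | 1 2⟩, ⟨4 | 1⟩, ⟨4 | 1⟩, ⟨4 | 2⟩]


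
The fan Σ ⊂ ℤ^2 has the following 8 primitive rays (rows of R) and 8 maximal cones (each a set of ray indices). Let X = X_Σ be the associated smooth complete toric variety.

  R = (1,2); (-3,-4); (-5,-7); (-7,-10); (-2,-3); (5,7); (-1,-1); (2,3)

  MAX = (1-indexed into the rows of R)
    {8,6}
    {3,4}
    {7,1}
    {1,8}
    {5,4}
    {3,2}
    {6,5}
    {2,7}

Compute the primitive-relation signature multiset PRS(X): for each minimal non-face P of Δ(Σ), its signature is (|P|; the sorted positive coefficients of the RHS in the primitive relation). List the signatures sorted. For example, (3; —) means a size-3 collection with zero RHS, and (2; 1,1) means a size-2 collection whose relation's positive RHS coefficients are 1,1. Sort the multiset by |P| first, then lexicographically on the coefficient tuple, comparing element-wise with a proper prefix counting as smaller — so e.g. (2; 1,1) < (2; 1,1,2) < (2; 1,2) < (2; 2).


Σ has 20 primitive collections:

  • {3,6}:  v_{3} + v_{6} = 0  ⟹  sig = (2; —)
  • {5,8}:  v_{5} + v_{8} = 0  ⟹  sig = (2; —)
  • {1,5}:  v_{1} + v_{5} = v_{7}  ⟹  sig = (2; 1)
  • {2,5}:  v_{2} + v_{5} = v_{3}  ⟹  sig = (2; 1)
  • {2,6}:  v_{2} + v_{6} = v_{8}  ⟹  sig = (2; 1)
  • {2,8}:  v_{2} + v_{8} = v_{7}  ⟹  sig = (2; 1)
  • {3,5}:  v_{3} + v_{5} = v_{4}  ⟹  sig = (2; 1)
  • {3,8}:  v_{3} + v_{8} = v_{2}  ⟹  sig = (2; 1)
  • {4,6}:  v_{4} + v_{6} = v_{5}  ⟹  sig = (2; 1)
  • {4,8}:  v_{4} + v_{8} = v_{3}  ⟹  sig = (2; 1)
  • {5,7}:  v_{5} + v_{7} = v_{2}  ⟹  sig = (2; 1)
  • {7,8}:  v_{7} + v_{8} = v_{1}  ⟹  sig = (2; 1)
  • {1,3}:  v_{1} + v_{3} = v_{2} + v_{7}  ⟹  sig = (2; 1,1)
  • {4,7}:  v_{4} + v_{7} = v_{2} + v_{3}  ⟹  sig = (2; 1,1)
  • {1,2}:  v_{1} + v_{2} = 2·v_{7}  ⟹  sig = (2; 2)
  • {1,4}:  v_{1} + v_{4} = 2·v_{2}  ⟹  sig = (2; 2)
  • {2,4}:  v_{2} + v_{4} = 2·v_{3}  ⟹  sig = (2; 2)
  • {3,7}:  v_{3} + v_{7} = 2·v_{2}  ⟹  sig = (2; 2)
  • {6,7}:  v_{6} + v_{7} = 2·v_{8}  ⟹  sig = (2; 2)
  • {1,6}:  v_{1} + v_{6} = 3·v_{8}  ⟹  sig = (2; 3)

Hence PRS(X_Σ) =
    (2; —)
    (2; —)
    (2; 1)
    (2; 1)
    (2; 1)
    (2; 1)
    (2; 1)
    (2; 1)
    (2; 1)
    (2; 1)
    (2; 1)
    (2; 1)
    (2; 1,1)
    (2; 1,1)
    (2; 2)
    (2; 2)
    (2; 2)
    (2; 2)
    (2; 2)
    (2; 3)


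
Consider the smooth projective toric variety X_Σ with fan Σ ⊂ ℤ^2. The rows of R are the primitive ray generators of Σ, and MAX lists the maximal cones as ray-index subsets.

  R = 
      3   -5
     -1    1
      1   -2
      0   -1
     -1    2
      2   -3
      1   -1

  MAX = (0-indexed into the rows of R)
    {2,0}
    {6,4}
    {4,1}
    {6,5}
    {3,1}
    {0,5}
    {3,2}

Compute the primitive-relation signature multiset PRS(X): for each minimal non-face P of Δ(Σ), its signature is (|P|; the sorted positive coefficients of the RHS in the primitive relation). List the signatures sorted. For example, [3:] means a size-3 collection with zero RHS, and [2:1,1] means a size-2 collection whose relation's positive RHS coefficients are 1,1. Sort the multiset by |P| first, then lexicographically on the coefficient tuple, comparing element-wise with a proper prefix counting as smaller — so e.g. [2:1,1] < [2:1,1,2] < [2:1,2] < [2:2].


|primitive collections| = 14. Relations:

  • {1,6}:  v_{1} + v_{6} = 0 — sig = [2:]
  • {2,4}:  v_{2} + v_{4} = 0 — sig = [2:]
  • {0,4}:  v_{0} + v_{4} = v_{5} — sig = [2:1]
  • {1,2}:  v_{1} + v_{2} = v_{3} — sig = [2:1]
  • {1,5}:  v_{1} + v_{5} = v_{2} — sig = [2:1]
  • {2,5}:  v_{2} + v_{5} = v_{0} — sig = [2:1]
  • {2,6}:  v_{2} + v_{6} = v_{5} — sig = [2:1]
  • {3,4}:  v_{3} + v_{4} = v_{1} — sig = [2:1]
  • {3,6}:  v_{3} + v_{6} = v_{2} — sig = [2:1]
  • {4,5}:  v_{4} + v_{5} = v_{6} — sig = [2:1]
  • {0,1}:  v_{0} + v_{1} = 2·v_{2} — sig = [2:2]
  • {0,6}:  v_{0} + v_{6} = 2·v_{5} — sig = [2:2]
  • {3,5}:  v_{3} + v_{5} = 2·v_{2} — sig = [2:2]
  • {0,3}:  v_{0} + v_{3} = 3·v_{2} — sig = [2:3]

Signatures (|P|; sorted positive RHS coefficients), sorted:
    [2:]
    [2:]
    [2:1]
    [2:1]
    [2:1]
    [2:1]
    [2:1]
    [2:1]
    [2:1]
    [2:1]
    [2:2]
    [2:2]
    [2:2]
    [2:3]


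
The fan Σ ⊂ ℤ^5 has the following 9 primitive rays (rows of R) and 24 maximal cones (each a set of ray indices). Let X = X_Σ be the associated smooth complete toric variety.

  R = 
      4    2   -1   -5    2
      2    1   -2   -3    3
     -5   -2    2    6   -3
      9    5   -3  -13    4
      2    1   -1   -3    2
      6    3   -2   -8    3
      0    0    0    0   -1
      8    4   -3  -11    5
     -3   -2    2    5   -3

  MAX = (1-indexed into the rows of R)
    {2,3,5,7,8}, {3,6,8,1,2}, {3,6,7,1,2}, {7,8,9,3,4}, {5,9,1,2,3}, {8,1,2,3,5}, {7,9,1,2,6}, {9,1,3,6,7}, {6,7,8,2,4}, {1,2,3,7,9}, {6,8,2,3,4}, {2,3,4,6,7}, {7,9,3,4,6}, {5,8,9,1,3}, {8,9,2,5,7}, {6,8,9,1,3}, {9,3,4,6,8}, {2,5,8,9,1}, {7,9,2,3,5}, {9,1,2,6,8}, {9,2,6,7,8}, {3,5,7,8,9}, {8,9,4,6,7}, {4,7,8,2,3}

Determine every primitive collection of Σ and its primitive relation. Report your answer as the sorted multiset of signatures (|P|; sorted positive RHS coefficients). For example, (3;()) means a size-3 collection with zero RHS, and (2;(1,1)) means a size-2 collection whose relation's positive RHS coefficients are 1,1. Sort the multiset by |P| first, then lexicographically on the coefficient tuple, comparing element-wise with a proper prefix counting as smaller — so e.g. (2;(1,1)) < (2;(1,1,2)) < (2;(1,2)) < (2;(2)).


9 collections generate NE(X_Σ); each relation:

  P={5,6}:  v_{5} + v_{6} = v_{8} ; sig = (2;(1))
  P={4,5}:  v_{4} + v_{5} = v_{3} + v_{7} + 2·v_{8} ; sig = (2;(1,1,2))
  P={1,4}:  v_{1} + v_{4} = v_{3} + 3·v_{6} ; sig = (2;(1,3))
  P={1,5,7}:  v_{1} + v_{5} + v_{7} = v_{6} ; sig = (3;(1))
  P={2,4,9}:  v_{2} + v_{4} + v_{9} = v_{7} + v_{8} ; sig = (3;(1,1))
  P={1,7,8}:  v_{1} + v_{7} + v_{8} = 2·v_{6} ; sig = (3;(2))
  P={2,3,6,9}:  v_{2} + v_{3} + v_{6} + v_{9} = 0 ; sig = (4;())
  P={2,3,8,9}:  v_{2} + v_{3} + v_{8} + v_{9} = v_{5} ; sig = (4;(1))
  P={3,6,7,8}:  v_{3} + v_{6} + v_{7} + v_{8} = v_{4} ; sig = (4;(1))

Hence PRS(X_Σ) =
{ (2;(1)),  (2;(1,1,2)),  (2;(1,3)),  (3;(1)),  (3;(1,1)),  (3;(2)),  (4;()),  (4;(1)) ×2 }


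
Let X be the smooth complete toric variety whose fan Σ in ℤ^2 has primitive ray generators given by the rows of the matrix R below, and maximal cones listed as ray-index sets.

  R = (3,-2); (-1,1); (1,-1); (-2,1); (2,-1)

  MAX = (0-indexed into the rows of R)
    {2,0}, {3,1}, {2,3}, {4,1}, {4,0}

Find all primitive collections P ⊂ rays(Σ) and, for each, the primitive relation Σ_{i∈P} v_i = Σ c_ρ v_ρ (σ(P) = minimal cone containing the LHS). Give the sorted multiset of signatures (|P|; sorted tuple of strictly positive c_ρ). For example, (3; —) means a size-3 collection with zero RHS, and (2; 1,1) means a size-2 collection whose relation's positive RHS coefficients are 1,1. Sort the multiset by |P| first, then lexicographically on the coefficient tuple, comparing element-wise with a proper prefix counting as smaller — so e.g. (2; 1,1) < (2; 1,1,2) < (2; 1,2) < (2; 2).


5 collections generate NE(X_Σ); each relation:

  P = {1,2}:  v_{1} + v_{2} = 0 — sig = (2; —)
  P = {3,4}:  v_{3} + v_{4} = 0 — sig = (2; —)
  P = {0,1}:  v_{0} + v_{1} = v_{4} — sig = (2; 1)
  P = {0,3}:  v_{0} + v_{3} = v_{2} — sig = (2; 1)
  P = {2,4}:  v_{2} + v_{4} = v_{0} — sig = (2; 1)

Sorted signature multiset PRS(X):
    |P|=2: 5 collections, coeffs (), (), (1), (1), (1)


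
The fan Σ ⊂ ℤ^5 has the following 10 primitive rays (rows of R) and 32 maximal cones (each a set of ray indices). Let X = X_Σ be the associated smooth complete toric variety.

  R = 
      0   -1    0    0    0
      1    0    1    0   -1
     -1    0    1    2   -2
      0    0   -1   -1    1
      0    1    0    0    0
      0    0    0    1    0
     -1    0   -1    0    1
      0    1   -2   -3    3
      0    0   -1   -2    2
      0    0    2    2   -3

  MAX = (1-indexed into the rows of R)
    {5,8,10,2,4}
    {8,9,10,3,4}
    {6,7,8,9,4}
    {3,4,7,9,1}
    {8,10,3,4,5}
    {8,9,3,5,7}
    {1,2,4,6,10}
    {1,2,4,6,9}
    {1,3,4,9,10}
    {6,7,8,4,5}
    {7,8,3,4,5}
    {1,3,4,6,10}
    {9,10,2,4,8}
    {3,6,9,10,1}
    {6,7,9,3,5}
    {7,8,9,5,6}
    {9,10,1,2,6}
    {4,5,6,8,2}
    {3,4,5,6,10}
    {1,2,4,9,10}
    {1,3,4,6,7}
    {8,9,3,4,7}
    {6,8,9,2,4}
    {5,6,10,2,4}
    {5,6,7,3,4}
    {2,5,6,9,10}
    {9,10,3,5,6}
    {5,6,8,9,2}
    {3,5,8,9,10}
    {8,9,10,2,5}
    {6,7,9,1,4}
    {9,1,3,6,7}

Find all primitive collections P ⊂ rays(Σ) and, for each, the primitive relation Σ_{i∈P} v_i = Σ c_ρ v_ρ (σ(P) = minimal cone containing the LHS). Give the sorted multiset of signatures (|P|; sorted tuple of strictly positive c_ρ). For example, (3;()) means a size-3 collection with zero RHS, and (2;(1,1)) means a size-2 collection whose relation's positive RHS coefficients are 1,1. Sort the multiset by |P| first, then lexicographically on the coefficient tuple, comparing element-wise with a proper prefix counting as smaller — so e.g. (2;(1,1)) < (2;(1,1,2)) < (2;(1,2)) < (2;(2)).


10 collections generate NE(X_Σ); each relation:

  {1,5}:  v_{1} + v_{5} = 0  ⇒ sig = (2;())
  {2,7}:  v_{2} + v_{7} = 0  ⇒ sig = (2;())
  {2,3}:  v_{2} + v_{3} = v_{10}  ⇒ sig = (2;(1))
  {7,10}:  v_{7} + v_{10} = v_{3}  ⇒ sig = (2;(1))
  {1,8}:  v_{1} + v_{8} = v_{4} + v_{9}  ⇒ sig = (2;(1,1))
  {4,5,9}:  v_{4} + v_{5} + v_{9} = v_{8}  ⇒ sig = (3;(1))
  {6,8,10}:  v_{6} + v_{8} + v_{10} = v_{5}  ⇒ sig = (3;(1))
  {3,6,8}:  v_{3} + v_{6} + v_{8} = v_{5} + v_{7}  ⇒ sig = (3;(1,1))
  {4,6,9,10}:  v_{4} + v_{6} + v_{9} + v_{10} = 0  ⇒ sig = (4;())
  {3,4,6,9}:  v_{3} + v_{4} + v_{6} + v_{9} = v_{7}  ⇒ sig = (4;(1))

Signatures (|P|; sorted positive RHS coefficients), sorted:
    (2;())
    (2;())
    (2;(1))
    (2;(1))
    (2;(1,1))
    (3;(1))
    (3;(1))
    (3;(1,1))
    (4;())
    (4;(1))
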